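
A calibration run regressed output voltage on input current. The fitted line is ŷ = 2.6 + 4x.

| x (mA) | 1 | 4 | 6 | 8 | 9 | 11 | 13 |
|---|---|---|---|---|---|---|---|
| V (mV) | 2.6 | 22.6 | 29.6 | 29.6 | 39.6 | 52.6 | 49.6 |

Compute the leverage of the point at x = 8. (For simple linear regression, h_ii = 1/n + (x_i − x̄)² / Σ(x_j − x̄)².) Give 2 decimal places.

h = 0.15

x̄ = (1 + 4 + 6 + 8 + 9 + 11 + 13)/7 = 7.42857
Σ(x − x̄)² = 41.3265 + 11.7551 + 2.04082 + 0.326531 + 2.46939 + 12.7551 + 31.0408 = 101.714
h = 1/7 + (0.571429)²/101.714 = 0.142857 + 0.00321027 = 0.15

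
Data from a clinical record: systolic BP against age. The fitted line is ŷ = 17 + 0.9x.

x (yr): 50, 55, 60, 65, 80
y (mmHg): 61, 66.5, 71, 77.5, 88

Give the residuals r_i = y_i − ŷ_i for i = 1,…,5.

-1, 0, 0, 2, -1

x=50: ŷ = 17 + 0.9·50 = 62; r = 61 − 62 = -1
x=55: ŷ = 17 + 0.9·55 = 66.5; r = 66.5 − 66.5 = 0
x=60: ŷ = 17 + 0.9·60 = 71; r = 71 − 71 = 0
x=65: ŷ = 17 + 0.9·65 = 75.5; r = 77.5 − 75.5 = 2
x=80: ŷ = 17 + 0.9·80 = 89; r = 88 − 89 = -1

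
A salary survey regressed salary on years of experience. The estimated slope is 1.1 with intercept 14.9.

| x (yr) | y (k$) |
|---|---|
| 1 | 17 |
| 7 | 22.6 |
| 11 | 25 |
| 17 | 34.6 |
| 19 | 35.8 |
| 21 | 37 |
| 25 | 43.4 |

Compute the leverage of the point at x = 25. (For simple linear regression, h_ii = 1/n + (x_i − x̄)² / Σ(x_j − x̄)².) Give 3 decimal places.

h = 0.403

x̄ = (1 + 7 + 11 + 17 + 19 + 21 + 25)/7 = 14.4286
Σ(x − x̄)² = 180.327 + 55.1837 + 11.7551 + 6.61224 + 20.898 + 43.1837 + 111.755 = 429.714
h = 1/7 + (10.5714)²/429.714 = 0.142857 + 0.260068 = 0.403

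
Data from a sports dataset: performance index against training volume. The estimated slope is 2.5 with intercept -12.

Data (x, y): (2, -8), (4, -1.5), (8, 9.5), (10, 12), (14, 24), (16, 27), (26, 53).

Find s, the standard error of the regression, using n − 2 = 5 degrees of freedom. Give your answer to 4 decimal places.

s = 1.1402

x=2: ŷ = -12 + 2.5·2 = -7; e = -8 − (-7) = -1
x=4: ŷ = -12 + 2.5·4 = -2; e = -1.5 − (-2) = 0.5
x=8: ŷ = -12 + 2.5·8 = 8; e = 9.5 − 8 = 1.5
x=10: ŷ = -12 + 2.5·10 = 13; e = 12 − 13 = -1
x=14: ŷ = -12 + 2.5·14 = 23; e = 24 − 23 = 1
x=16: ŷ = -12 + 2.5·16 = 28; e = 27 − 28 = -1
x=26: ŷ = -12 + 2.5·26 = 53; e = 53 − 53 = 0
SSE = 1 + 0.25 + 2.25 + 1 + 1 + 1 + 0 = 6.5
s = √(6.5/5) = √1.3 ≈ 1.1402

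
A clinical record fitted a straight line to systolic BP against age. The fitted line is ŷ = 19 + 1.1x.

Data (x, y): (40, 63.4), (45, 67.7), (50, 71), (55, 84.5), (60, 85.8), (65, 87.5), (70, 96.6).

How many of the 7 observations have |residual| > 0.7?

5

x=40: ŷ = 19 + 1.1·40 = 63; r = 63.4 − 63 = 0.4
x=45: ŷ = 19 + 1.1·45 = 68.5; r = 67.7 − 68.5 = -0.8
x=50: ŷ = 19 + 1.1·50 = 74; r = 71 − 74 = -3
x=55: ŷ = 19 + 1.1·55 = 79.5; r = 84.5 − 79.5 = 5
x=60: ŷ = 19 + 1.1·60 = 85; r = 85.8 − 85 = 0.8
x=65: ŷ = 19 + 1.1·65 = 90.5; r = 87.5 − 90.5 = -3
x=70: ŷ = 19 + 1.1·70 = 96; r = 96.6 − 96 = 0.6
|r| > 0.7: x=45 (|r|=0.8), x=50 (|r|=3), x=55 (|r|=5), x=60 (|r|=0.8), x=65 (|r|=3) → 5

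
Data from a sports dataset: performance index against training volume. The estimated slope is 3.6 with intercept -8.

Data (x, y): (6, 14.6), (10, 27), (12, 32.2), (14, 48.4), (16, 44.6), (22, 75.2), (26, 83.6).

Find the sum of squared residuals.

SSE = 92

x=6: ŷ = -8 + 3.6·6 = 13.6; r = 14.6 − 13.6 = 1
x=10: ŷ = -8 + 3.6·10 = 28; r = 27 − 28 = -1
x=12: ŷ = -8 + 3.6·12 = 35.2; r = 32.2 − 35.2 = -3
x=14: ŷ = -8 + 3.6·14 = 42.4; r = 48.4 − 42.4 = 6
x=16: ŷ = -8 + 3.6·16 = 49.6; r = 44.6 − 49.6 = -5
x=22: ŷ = -8 + 3.6·22 = 71.2; r = 75.2 − 71.2 = 4
x=26: ŷ = -8 + 3.6·26 = 85.6; r = 83.6 − 85.6 = -2
SSE = 1 + 1 + 9 + 36 + 25 + 16 + 4 = 92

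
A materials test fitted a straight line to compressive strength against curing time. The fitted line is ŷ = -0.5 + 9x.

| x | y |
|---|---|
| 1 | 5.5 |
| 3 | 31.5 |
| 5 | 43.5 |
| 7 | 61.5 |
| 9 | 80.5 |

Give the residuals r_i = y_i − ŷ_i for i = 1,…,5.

-3, 5, -1, -1, 0

x=1: ŷ = -0.5 + 9·1 = 8.5; r = 5.5 − 8.5 = -3
x=3: ŷ = -0.5 + 9·3 = 26.5; r = 31.5 − 26.5 = 5
x=5: ŷ = -0.5 + 9·5 = 44.5; r = 43.5 − 44.5 = -1
x=7: ŷ = -0.5 + 9·7 = 62.5; r = 61.5 − 62.5 = -1
x=9: ŷ = -0.5 + 9·9 = 80.5; r = 80.5 − 80.5 = 0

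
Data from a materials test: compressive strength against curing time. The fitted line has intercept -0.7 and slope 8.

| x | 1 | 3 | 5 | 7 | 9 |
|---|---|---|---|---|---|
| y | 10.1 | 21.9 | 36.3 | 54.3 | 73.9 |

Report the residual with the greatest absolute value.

x=1: ŷ = -0.7 + 8·1 = 7.3; e = 10.1 − 7.3 = 2.8
x=3: ŷ = -0.7 + 8·3 = 23.3; e = 21.9 − 23.3 = -1.4
x=5: ŷ = -0.7 + 8·5 = 39.3; e = 36.3 − 39.3 = -3
x=7: ŷ = -0.7 + 8·7 = 55.3; e = 54.3 − 55.3 = -1
x=9: ŷ = -0.7 + 8·9 = 71.3; e = 73.9 − 71.3 = 2.6
Largest |e| is 3 at x = 5, residual -3.

e = -3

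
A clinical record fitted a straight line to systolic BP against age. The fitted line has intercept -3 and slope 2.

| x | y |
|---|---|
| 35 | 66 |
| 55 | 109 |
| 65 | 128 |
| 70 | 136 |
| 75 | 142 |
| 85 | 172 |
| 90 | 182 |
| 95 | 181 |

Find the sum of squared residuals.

SSE = 118

x=35: ŷ = -3 + 2·35 = 67; r = 66 − 67 = -1
x=55: ŷ = -3 + 2·55 = 107; r = 109 − 107 = 2
x=65: ŷ = -3 + 2·65 = 127; r = 128 − 127 = 1
x=70: ŷ = -3 + 2·70 = 137; r = 136 − 137 = -1
x=75: ŷ = -3 + 2·75 = 147; r = 142 − 147 = -5
x=85: ŷ = -3 + 2·85 = 167; r = 172 − 167 = 5
x=90: ŷ = -3 + 2·90 = 177; r = 182 − 177 = 5
x=95: ŷ = -3 + 2·95 = 187; r = 181 − 187 = -6
SSE = 1 + 4 + 1 + 1 + 25 + 25 + 25 + 36 = 118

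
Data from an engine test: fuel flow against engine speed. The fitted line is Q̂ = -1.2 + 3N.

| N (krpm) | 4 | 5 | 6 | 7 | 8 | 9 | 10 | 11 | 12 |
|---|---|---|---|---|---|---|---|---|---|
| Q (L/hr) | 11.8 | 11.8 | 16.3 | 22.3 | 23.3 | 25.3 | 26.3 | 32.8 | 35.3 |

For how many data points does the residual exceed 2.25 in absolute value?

N=4: Q̂ = -1.2 + 3·4 = 10.8; r = 11.8 − 10.8 = 1
N=5: Q̂ = -1.2 + 3·5 = 13.8; r = 11.8 − 13.8 = -2
N=6: Q̂ = -1.2 + 3·6 = 16.8; r = 16.3 − 16.8 = -0.5
N=7: Q̂ = -1.2 + 3·7 = 19.8; r = 22.3 − 19.8 = 2.5
N=8: Q̂ = -1.2 + 3·8 = 22.8; r = 23.3 − 22.8 = 0.5
N=9: Q̂ = -1.2 + 3·9 = 25.8; r = 25.3 − 25.8 = -0.5
N=10: Q̂ = -1.2 + 3·10 = 28.8; r = 26.3 − 28.8 = -2.5
N=11: Q̂ = -1.2 + 3·11 = 31.8; r = 32.8 − 31.8 = 1
N=12: Q̂ = -1.2 + 3·12 = 34.8; r = 35.3 − 34.8 = 0.5
|r| > 2.25: N=7 (|r|=2.5), N=10 (|r|=2.5) → 2

2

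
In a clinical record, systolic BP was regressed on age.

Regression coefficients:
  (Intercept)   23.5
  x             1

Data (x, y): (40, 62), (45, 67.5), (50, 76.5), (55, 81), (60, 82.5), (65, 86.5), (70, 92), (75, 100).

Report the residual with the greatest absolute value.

x=40: ŷ = 23.5 + 40 = 63.5; e = 62 − 63.5 = -1.5
x=45: ŷ = 23.5 + 45 = 68.5; e = 67.5 − 68.5 = -1
x=50: ŷ = 23.5 + 50 = 73.5; e = 76.5 − 73.5 = 3
x=55: ŷ = 23.5 + 55 = 78.5; e = 81 − 78.5 = 2.5
x=60: ŷ = 23.5 + 60 = 83.5; e = 82.5 − 83.5 = -1
x=65: ŷ = 23.5 + 65 = 88.5; e = 86.5 − 88.5 = -2
x=70: ŷ = 23.5 + 70 = 93.5; e = 92 − 93.5 = -1.5
x=75: ŷ = 23.5 + 75 = 98.5; e = 100 − 98.5 = 1.5
Largest |e| is 3 at x = 50, residual 3.

e = 3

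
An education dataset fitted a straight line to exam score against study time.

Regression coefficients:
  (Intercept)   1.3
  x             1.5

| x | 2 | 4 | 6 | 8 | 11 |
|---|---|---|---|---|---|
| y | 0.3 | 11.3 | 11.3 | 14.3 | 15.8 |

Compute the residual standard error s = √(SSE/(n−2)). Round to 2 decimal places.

s = 3.56

x=2: ŷ = 1.3 + 1.5·2 = 4.3; e = 0.3 − 4.3 = -4
x=4: ŷ = 1.3 + 1.5·4 = 7.3; e = 11.3 − 7.3 = 4
x=6: ŷ = 1.3 + 1.5·6 = 10.3; e = 11.3 − 10.3 = 1
x=8: ŷ = 1.3 + 1.5·8 = 13.3; e = 14.3 − 13.3 = 1
x=11: ŷ = 1.3 + 1.5·11 = 17.8; e = 15.8 − 17.8 = -2
SSE = 16 + 16 + 1 + 1 + 4 = 38
s = √(38/3) = √12.6667 ≈ 3.56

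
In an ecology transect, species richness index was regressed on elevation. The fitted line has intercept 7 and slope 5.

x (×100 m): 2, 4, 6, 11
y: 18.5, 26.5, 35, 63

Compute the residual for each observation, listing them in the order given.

x=2: ŷ = 7 + 5·2 = 17; e = 18.5 − 17 = 1.5
x=4: ŷ = 7 + 5·4 = 27; e = 26.5 − 27 = -0.5
x=6: ŷ = 7 + 5·6 = 37; e = 35 − 37 = -2
x=11: ŷ = 7 + 5·11 = 62; e = 63 − 62 = 1

1.5, -0.5, -2, 1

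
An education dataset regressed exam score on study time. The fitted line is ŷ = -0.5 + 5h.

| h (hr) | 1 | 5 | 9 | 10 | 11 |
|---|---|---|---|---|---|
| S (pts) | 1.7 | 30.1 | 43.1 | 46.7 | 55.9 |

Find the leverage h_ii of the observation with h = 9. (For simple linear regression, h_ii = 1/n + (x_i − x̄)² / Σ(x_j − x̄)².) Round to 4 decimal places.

h = 0.2471

h̄ = (1 + 5 + 9 + 10 + 11)/5 = 7.2
Σ(h − h̄)² = 38.44 + 4.84 + 3.24 + 7.84 + 14.44 = 68.8
h = 1/5 + (1.8)²/68.8 = 0.2 + 0.047093 = 0.2471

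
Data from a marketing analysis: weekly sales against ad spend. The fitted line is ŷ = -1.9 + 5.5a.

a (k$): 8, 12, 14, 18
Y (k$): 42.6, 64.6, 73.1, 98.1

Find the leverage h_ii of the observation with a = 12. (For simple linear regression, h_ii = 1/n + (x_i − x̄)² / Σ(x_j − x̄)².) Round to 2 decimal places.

ā = (8 + 12 + 14 + 18)/4 = 13
Σ(a − ā)² = 25 + 1 + 1 + 25 = 52
h = 1/4 + (-1)²/52 = 0.25 + 0.0192308 = 0.27

h = 0.27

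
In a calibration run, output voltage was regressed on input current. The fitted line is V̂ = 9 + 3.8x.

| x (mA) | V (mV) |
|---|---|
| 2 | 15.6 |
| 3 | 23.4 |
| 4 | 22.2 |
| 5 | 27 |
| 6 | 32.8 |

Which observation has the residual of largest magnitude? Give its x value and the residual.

x=2: V̂ = 9 + 3.8·2 = 16.6; e = 15.6 − 16.6 = -1
x=3: V̂ = 9 + 3.8·3 = 20.4; e = 23.4 − 20.4 = 3
x=4: V̂ = 9 + 3.8·4 = 24.2; e = 22.2 − 24.2 = -2
x=5: V̂ = 9 + 3.8·5 = 28; e = 27 − 28 = -1
x=6: V̂ = 9 + 3.8·6 = 31.8; e = 32.8 − 31.8 = 1
Largest |e| is 3 at x = 3, residual 3.

x = 3, e = 3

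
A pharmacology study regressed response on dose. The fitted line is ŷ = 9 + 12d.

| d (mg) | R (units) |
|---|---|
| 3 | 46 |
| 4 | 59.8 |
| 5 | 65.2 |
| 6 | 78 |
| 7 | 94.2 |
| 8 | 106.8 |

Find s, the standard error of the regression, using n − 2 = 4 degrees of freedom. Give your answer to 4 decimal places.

d=3: ŷ = 9 + 12·3 = 45; e = 46 − 45 = 1
d=4: ŷ = 9 + 12·4 = 57; e = 59.8 − 57 = 2.8
d=5: ŷ = 9 + 12·5 = 69; e = 65.2 − 69 = -3.8
d=6: ŷ = 9 + 12·6 = 81; e = 78 − 81 = -3
d=7: ŷ = 9 + 12·7 = 93; e = 94.2 − 93 = 1.2
d=8: ŷ = 9 + 12·8 = 105; e = 106.8 − 105 = 1.8
SSE = 1 + 7.84 + 14.44 + 9 + 1.44 + 3.24 = 36.96
s = √(36.96/4) = √9.24 ≈ 3.0397

s = 3.0397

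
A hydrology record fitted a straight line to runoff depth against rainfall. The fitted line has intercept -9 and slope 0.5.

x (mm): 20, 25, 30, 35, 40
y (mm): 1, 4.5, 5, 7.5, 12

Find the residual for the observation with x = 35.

ŷ = -9 + 0.5·35 = 8.5
r = 7.5 − 8.5 = -1

r = -1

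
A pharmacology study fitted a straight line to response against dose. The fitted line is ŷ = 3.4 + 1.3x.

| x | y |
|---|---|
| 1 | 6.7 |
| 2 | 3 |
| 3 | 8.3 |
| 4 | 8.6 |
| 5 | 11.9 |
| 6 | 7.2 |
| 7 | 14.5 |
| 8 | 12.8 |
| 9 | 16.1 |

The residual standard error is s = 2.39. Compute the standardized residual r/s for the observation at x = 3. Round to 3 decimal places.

0.418

ŷ = 3.4 + 1.3·3 = 7.3
r = 8.3 − 7.3 = 1
r/s = 1 / 2.39 = 0.418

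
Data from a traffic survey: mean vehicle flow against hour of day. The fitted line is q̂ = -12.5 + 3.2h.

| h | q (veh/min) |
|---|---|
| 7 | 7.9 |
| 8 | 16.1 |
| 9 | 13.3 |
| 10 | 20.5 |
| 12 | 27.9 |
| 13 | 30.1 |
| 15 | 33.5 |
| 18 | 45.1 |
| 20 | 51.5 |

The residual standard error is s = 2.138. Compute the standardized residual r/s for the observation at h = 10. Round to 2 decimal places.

q̂ = -12.5 + 3.2·10 = 19.5
r = 20.5 − 19.5 = 1
r/s = 1 / 2.138 = 0.47

0.47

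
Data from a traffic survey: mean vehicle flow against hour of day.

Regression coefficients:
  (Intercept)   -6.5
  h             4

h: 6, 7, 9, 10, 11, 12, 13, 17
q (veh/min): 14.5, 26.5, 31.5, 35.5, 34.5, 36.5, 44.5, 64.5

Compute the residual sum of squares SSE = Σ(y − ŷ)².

h=6: ŷ = -6.5 + 4·6 = 17.5; e = 14.5 − 17.5 = -3
h=7: ŷ = -6.5 + 4·7 = 21.5; e = 26.5 − 21.5 = 5
h=9: ŷ = -6.5 + 4·9 = 29.5; e = 31.5 − 29.5 = 2
h=10: ŷ = -6.5 + 4·10 = 33.5; e = 35.5 − 33.5 = 2
h=11: ŷ = -6.5 + 4·11 = 37.5; e = 34.5 − 37.5 = -3
h=12: ŷ = -6.5 + 4·12 = 41.5; e = 36.5 − 41.5 = -5
h=13: ŷ = -6.5 + 4·13 = 45.5; e = 44.5 − 45.5 = -1
h=17: ŷ = -6.5 + 4·17 = 61.5; e = 64.5 − 61.5 = 3
SSE = 9 + 25 + 4 + 4 + 9 + 25 + 1 + 9 = 86

SSE = 86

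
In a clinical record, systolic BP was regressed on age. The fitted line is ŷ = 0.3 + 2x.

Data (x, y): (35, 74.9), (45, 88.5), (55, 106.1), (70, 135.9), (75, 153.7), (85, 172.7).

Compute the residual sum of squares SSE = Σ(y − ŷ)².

SSE = 78.72

x=35: ŷ = 0.3 + 2·35 = 70.3; r = 74.9 − 70.3 = 4.6
x=45: ŷ = 0.3 + 2·45 = 90.3; r = 88.5 − 90.3 = -1.8
x=55: ŷ = 0.3 + 2·55 = 110.3; r = 106.1 − 110.3 = -4.2
x=70: ŷ = 0.3 + 2·70 = 140.3; r = 135.9 − 140.3 = -4.4
x=75: ŷ = 0.3 + 2·75 = 150.3; r = 153.7 − 150.3 = 3.4
x=85: ŷ = 0.3 + 2·85 = 170.3; r = 172.7 − 170.3 = 2.4
SSE = 21.16 + 3.24 + 17.64 + 19.36 + 11.56 + 5.76 = 78.72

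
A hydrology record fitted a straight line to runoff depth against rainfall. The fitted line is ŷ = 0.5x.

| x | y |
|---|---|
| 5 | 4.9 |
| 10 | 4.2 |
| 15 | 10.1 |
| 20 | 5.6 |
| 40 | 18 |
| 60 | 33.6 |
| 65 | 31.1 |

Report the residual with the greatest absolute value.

r = -4.4

x=5: ŷ = 0.5·5 = 2.5; r = 4.9 − 2.5 = 2.4
x=10: ŷ = 0.5·10 = 5; r = 4.2 − 5 = -0.8
x=15: ŷ = 0.5·15 = 7.5; r = 10.1 − 7.5 = 2.6
x=20: ŷ = 0.5·20 = 10; r = 5.6 − 10 = -4.4
x=40: ŷ = 0.5·40 = 20; r = 18 − 20 = -2
x=60: ŷ = 0.5·60 = 30; r = 33.6 − 30 = 3.6
x=65: ŷ = 0.5·65 = 32.5; r = 31.1 − 32.5 = -1.4
Largest |r| is 4.4 at x = 20, residual -4.4.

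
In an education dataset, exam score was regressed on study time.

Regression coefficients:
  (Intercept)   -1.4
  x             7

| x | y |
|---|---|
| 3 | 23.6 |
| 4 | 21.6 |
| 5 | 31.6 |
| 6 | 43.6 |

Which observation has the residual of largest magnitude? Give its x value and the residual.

x=3: ŷ = -1.4 + 7·3 = 19.6; r = 23.6 − 19.6 = 4
x=4: ŷ = -1.4 + 7·4 = 26.6; r = 21.6 − 26.6 = -5
x=5: ŷ = -1.4 + 7·5 = 33.6; r = 31.6 − 33.6 = -2
x=6: ŷ = -1.4 + 7·6 = 40.6; r = 43.6 − 40.6 = 3
Largest |r| is 5 at x = 4, residual -5.

x = 4, r = -5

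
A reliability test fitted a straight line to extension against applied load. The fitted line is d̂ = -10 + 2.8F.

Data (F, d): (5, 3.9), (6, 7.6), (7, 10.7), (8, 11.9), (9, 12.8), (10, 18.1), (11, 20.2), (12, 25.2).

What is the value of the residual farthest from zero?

F=5: d̂ = -10 + 2.8·5 = 4; e = 3.9 − 4 = -0.1
F=6: d̂ = -10 + 2.8·6 = 6.8; e = 7.6 − 6.8 = 0.8
F=7: d̂ = -10 + 2.8·7 = 9.6; e = 10.7 − 9.6 = 1.1
F=8: d̂ = -10 + 2.8·8 = 12.4; e = 11.9 − 12.4 = -0.5
F=9: d̂ = -10 + 2.8·9 = 15.2; e = 12.8 − 15.2 = -2.4
F=10: d̂ = -10 + 2.8·10 = 18; e = 18.1 − 18 = 0.1
F=11: d̂ = -10 + 2.8·11 = 20.8; e = 20.2 − 20.8 = -0.6
F=12: d̂ = -10 + 2.8·12 = 23.6; e = 25.2 − 23.6 = 1.6
Largest |e| is 2.4 at F = 9, residual -2.4.

e = -2.4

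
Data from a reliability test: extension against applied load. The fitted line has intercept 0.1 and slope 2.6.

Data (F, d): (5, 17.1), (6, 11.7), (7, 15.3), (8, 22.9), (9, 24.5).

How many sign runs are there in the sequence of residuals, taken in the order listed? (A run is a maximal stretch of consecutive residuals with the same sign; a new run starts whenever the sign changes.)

3 runs

F=5: ŷ = 0.1 + 2.6·5 = 13.1; r = 17.1 − 13.1 = 4
F=6: ŷ = 0.1 + 2.6·6 = 15.7; r = 11.7 − 15.7 = -4
F=7: ŷ = 0.1 + 2.6·7 = 18.3; r = 15.3 − 18.3 = -3
F=8: ŷ = 0.1 + 2.6·8 = 20.9; r = 22.9 − 20.9 = 2
F=9: ŷ = 0.1 + 2.6·9 = 23.5; r = 24.5 − 23.5 = 1
Signs: + − − + +
Runs: +×1, −×2, +×2 → 3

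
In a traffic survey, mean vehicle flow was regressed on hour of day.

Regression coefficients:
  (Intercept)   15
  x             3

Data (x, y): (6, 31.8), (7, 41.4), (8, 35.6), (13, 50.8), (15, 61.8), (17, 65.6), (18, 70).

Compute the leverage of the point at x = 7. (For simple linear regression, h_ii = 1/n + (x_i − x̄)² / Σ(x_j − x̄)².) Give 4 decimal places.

x̄ = (6 + 7 + 8 + 13 + 15 + 17 + 18)/7 = 12
Σ(x − x̄)² = 36 + 25 + 16 + 1 + 9 + 25 + 36 = 148
h = 1/7 + (-5)²/148 = 0.142857 + 0.168919 = 0.3118

h = 0.3118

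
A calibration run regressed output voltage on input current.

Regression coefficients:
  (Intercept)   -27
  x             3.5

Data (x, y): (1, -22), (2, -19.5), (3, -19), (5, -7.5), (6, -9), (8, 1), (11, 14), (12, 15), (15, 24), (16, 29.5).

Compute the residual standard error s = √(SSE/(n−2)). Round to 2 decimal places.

s = 1.95

x=1: ŷ = -27 + 3.5·1 = -23.5; r = -22 − (-23.5) = 1.5
x=2: ŷ = -27 + 3.5·2 = -20; r = -19.5 − (-20) = 0.5
x=3: ŷ = -27 + 3.5·3 = -16.5; r = -19 − (-16.5) = -2.5
x=5: ŷ = -27 + 3.5·5 = -9.5; r = -7.5 − (-9.5) = 2
x=6: ŷ = -27 + 3.5·6 = -6; r = -9 − (-6) = -3
x=8: ŷ = -27 + 3.5·8 = 1; r = 1 − 1 = 0
x=11: ŷ = -27 + 3.5·11 = 11.5; r = 14 − 11.5 = 2.5
x=12: ŷ = -27 + 3.5·12 = 15; r = 15 − 15 = 0
x=15: ŷ = -27 + 3.5·15 = 25.5; r = 24 − 25.5 = -1.5
x=16: ŷ = -27 + 3.5·16 = 29; r = 29.5 − 29 = 0.5
SSE = 2.25 + 0.25 + 6.25 + 4 + 9 + 0 + 6.25 + 0 + 2.25 + 0.25 = 30.5
s = √(30.5/8) = √3.8125 ≈ 1.95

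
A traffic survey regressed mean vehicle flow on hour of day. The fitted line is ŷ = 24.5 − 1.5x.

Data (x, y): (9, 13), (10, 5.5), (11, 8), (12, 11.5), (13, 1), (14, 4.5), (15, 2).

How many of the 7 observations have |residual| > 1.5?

4

x=9: ŷ = 24.5 − 1.5·9 = 11; e = 13 − 11 = 2
x=10: ŷ = 24.5 − 1.5·10 = 9.5; e = 5.5 − 9.5 = -4
x=11: ŷ = 24.5 − 1.5·11 = 8; e = 8 − 8 = 0
x=12: ŷ = 24.5 − 1.5·12 = 6.5; e = 11.5 − 6.5 = 5
x=13: ŷ = 24.5 − 1.5·13 = 5; e = 1 − 5 = -4
x=14: ŷ = 24.5 − 1.5·14 = 3.5; e = 4.5 − 3.5 = 1
x=15: ŷ = 24.5 − 1.5·15 = 2; e = 2 − 2 = 0
|e| > 1.5: x=9 (|e|=2), x=10 (|e|=4), x=12 (|e|=5), x=13 (|e|=4) → 4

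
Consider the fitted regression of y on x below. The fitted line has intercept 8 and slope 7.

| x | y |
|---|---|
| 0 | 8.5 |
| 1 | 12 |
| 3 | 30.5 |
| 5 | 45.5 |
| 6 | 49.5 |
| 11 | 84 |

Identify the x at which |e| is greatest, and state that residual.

x = 1, e = -3

x=0: ŷ = 8 + 7·0 = 8; e = 8.5 − 8 = 0.5
x=1: ŷ = 8 + 7·1 = 15; e = 12 − 15 = -3
x=3: ŷ = 8 + 7·3 = 29; e = 30.5 − 29 = 1.5
x=5: ŷ = 8 + 7·5 = 43; e = 45.5 − 43 = 2.5
x=6: ŷ = 8 + 7·6 = 50; e = 49.5 − 50 = -0.5
x=11: ŷ = 8 + 7·11 = 85; e = 84 − 85 = -1
Largest |e| is 3 at x = 1, residual -3.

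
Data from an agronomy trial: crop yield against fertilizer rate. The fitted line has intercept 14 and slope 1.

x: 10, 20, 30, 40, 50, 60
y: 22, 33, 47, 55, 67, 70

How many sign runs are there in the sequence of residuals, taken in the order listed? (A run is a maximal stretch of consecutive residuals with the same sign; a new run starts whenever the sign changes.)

x=10: ŷ = 14 + 10 = 24; r = 22 − 24 = -2
x=20: ŷ = 14 + 20 = 34; r = 33 − 34 = -1
x=30: ŷ = 14 + 30 = 44; r = 47 − 44 = 3
x=40: ŷ = 14 + 40 = 54; r = 55 − 54 = 1
x=50: ŷ = 14 + 50 = 64; r = 67 − 64 = 3
x=60: ŷ = 14 + 60 = 74; r = 70 − 74 = -4
Signs: − − + + + −
Runs: −×2, +×3, −×1 → 3

3 runs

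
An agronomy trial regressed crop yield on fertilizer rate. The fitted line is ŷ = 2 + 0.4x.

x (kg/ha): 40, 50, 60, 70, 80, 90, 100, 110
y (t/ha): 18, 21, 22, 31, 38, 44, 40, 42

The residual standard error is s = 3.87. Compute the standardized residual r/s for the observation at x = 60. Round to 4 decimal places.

ŷ = 2 + 0.4·60 = 26
r = 22 − 26 = -4
r/s = -4 / 3.87 = -1.0336

-1.0336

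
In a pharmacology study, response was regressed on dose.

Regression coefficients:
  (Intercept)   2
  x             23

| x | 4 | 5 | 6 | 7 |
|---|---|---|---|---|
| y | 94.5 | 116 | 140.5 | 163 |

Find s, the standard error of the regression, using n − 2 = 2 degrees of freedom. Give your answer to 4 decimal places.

s = 0.8660

x=4: ŷ = 2 + 23·4 = 94; r = 94.5 − 94 = 0.5
x=5: ŷ = 2 + 23·5 = 117; r = 116 − 117 = -1
x=6: ŷ = 2 + 23·6 = 140; r = 140.5 − 140 = 0.5
x=7: ŷ = 2 + 23·7 = 163; r = 163 − 163 = 0
SSE = 0.25 + 1 + 0.25 + 0 = 1.5
s = √(1.5/2) = √0.75 ≈ 0.8660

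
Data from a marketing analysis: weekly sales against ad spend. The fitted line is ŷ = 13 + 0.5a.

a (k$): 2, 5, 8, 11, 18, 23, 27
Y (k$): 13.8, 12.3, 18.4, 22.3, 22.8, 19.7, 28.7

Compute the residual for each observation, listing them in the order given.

-0.2, -3.2, 1.4, 3.8, 0.8, -4.8, 2.2

a=2: ŷ = 13 + 0.5·2 = 14; r = 13.8 − 14 = -0.2
a=5: ŷ = 13 + 0.5·5 = 15.5; r = 12.3 − 15.5 = -3.2
a=8: ŷ = 13 + 0.5·8 = 17; r = 18.4 − 17 = 1.4
a=11: ŷ = 13 + 0.5·11 = 18.5; r = 22.3 − 18.5 = 3.8
a=18: ŷ = 13 + 0.5·18 = 22; r = 22.8 − 22 = 0.8
a=23: ŷ = 13 + 0.5·23 = 24.5; r = 19.7 − 24.5 = -4.8
a=27: ŷ = 13 + 0.5·27 = 26.5; r = 28.7 − 26.5 = 2.2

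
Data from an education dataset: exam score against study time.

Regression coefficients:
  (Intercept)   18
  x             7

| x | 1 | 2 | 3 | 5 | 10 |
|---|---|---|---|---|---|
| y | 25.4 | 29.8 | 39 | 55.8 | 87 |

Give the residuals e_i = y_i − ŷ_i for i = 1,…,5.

0.4, -2.2, 0, 2.8, -1

x=1: ŷ = 18 + 7·1 = 25; e = 25.4 − 25 = 0.4
x=2: ŷ = 18 + 7·2 = 32; e = 29.8 − 32 = -2.2
x=3: ŷ = 18 + 7·3 = 39; e = 39 − 39 = 0
x=5: ŷ = 18 + 7·5 = 53; e = 55.8 − 53 = 2.8
x=10: ŷ = 18 + 7·10 = 88; e = 87 − 88 = -1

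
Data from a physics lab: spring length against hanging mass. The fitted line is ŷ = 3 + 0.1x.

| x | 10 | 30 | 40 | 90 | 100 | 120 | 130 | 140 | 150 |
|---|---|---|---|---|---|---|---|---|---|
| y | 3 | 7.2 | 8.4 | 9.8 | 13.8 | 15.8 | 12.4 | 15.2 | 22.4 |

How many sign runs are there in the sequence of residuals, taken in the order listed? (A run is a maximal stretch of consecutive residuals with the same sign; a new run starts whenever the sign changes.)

6 runs

x=10: ŷ = 3 + 0.1·10 = 4; r = 3 − 4 = -1
x=30: ŷ = 3 + 0.1·30 = 6; r = 7.2 − 6 = 1.2
x=40: ŷ = 3 + 0.1·40 = 7; r = 8.4 − 7 = 1.4
x=90: ŷ = 3 + 0.1·90 = 12; r = 9.8 − 12 = -2.2
x=100: ŷ = 3 + 0.1·100 = 13; r = 13.8 − 13 = 0.8
x=120: ŷ = 3 + 0.1·120 = 15; r = 15.8 − 15 = 0.8
x=130: ŷ = 3 + 0.1·130 = 16; r = 12.4 − 16 = -3.6
x=140: ŷ = 3 + 0.1·140 = 17; r = 15.2 − 17 = -1.8
x=150: ŷ = 3 + 0.1·150 = 18; r = 22.4 − 18 = 4.4
Signs: − + + − + + − − +
Runs: −×1, +×2, −×1, +×2, −×2, +×1 → 6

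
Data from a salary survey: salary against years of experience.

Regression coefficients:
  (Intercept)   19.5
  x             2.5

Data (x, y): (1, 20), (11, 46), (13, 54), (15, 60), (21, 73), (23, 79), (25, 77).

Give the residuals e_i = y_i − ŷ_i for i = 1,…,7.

x=1: ŷ = 19.5 + 2.5·1 = 22; e = 20 − 22 = -2
x=11: ŷ = 19.5 + 2.5·11 = 47; e = 46 − 47 = -1
x=13: ŷ = 19.5 + 2.5·13 = 52; e = 54 − 52 = 2
x=15: ŷ = 19.5 + 2.5·15 = 57; e = 60 − 57 = 3
x=21: ŷ = 19.5 + 2.5·21 = 72; e = 73 − 72 = 1
x=23: ŷ = 19.5 + 2.5·23 = 77; e = 79 − 77 = 2
x=25: ŷ = 19.5 + 2.5·25 = 82; e = 77 − 82 = -5

-2, -1, 2, 3, 1, 2, -5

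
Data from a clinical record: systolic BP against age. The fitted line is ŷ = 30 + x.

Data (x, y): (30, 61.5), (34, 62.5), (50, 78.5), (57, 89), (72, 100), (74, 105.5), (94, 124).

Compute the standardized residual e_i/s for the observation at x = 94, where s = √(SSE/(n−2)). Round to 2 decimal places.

x=30: ŷ = 30 + 30 = 60; e = 61.5 − 60 = 1.5
x=34: ŷ = 30 + 34 = 64; e = 62.5 − 64 = -1.5
x=50: ŷ = 30 + 50 = 80; e = 78.5 − 80 = -1.5
x=57: ŷ = 30 + 57 = 87; e = 89 − 87 = 2
x=72: ŷ = 30 + 72 = 102; e = 100 − 102 = -2
x=74: ŷ = 30 + 74 = 104; e = 105.5 − 104 = 1.5
x=94: ŷ = 30 + 94 = 124; e = 124 − 124 = 0
SSE = 2.25 + 2.25 + 2.25 + 4 + 4 + 2.25 + 0 = 17
s = √(17/5) = 1.84391
e/s = 0 / 1.84391 = 0.00

0.00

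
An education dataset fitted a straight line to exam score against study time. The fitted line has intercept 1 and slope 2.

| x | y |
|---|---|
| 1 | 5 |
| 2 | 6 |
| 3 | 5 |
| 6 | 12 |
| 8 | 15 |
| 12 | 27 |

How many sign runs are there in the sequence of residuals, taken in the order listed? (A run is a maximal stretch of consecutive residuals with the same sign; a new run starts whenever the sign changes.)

3 runs

x=1: ŷ = 1 + 2·1 = 3; e = 5 − 3 = 2
x=2: ŷ = 1 + 2·2 = 5; e = 6 − 5 = 1
x=3: ŷ = 1 + 2·3 = 7; e = 5 − 7 = -2
x=6: ŷ = 1 + 2·6 = 13; e = 12 − 13 = -1
x=8: ŷ = 1 + 2·8 = 17; e = 15 − 17 = -2
x=12: ŷ = 1 + 2·12 = 25; e = 27 − 25 = 2
Signs: + + − − − +
Runs: +×2, −×3, +×1 → 3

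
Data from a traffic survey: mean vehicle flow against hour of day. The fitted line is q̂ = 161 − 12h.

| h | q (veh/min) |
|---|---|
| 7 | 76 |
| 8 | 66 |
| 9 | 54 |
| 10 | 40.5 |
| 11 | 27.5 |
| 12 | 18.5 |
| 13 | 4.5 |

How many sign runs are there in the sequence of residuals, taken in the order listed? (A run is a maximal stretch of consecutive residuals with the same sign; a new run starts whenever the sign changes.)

5 runs

h=7: q̂ = 161 − 12·7 = 77; r = 76 − 77 = -1
h=8: q̂ = 161 − 12·8 = 65; r = 66 − 65 = 1
h=9: q̂ = 161 − 12·9 = 53; r = 54 − 53 = 1
h=10: q̂ = 161 − 12·10 = 41; r = 40.5 − 41 = -0.5
h=11: q̂ = 161 − 12·11 = 29; r = 27.5 − 29 = -1.5
h=12: q̂ = 161 − 12·12 = 17; r = 18.5 − 17 = 1.5
h=13: q̂ = 161 − 12·13 = 5; r = 4.5 − 5 = -0.5
Signs: − + + − − + −
Runs: −×1, +×2, −×2, +×1, −×1 → 5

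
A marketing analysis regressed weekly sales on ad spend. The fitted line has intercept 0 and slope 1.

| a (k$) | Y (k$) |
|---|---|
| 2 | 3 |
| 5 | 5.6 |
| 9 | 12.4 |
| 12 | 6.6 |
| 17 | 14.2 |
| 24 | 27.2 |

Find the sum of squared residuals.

a=2: ŷ = 2 = 2; e = 3 − 2 = 1
a=5: ŷ = 5 = 5; e = 5.6 − 5 = 0.6
a=9: ŷ = 9 = 9; e = 12.4 − 9 = 3.4
a=12: ŷ = 12 = 12; e = 6.6 − 12 = -5.4
a=17: ŷ = 17 = 17; e = 14.2 − 17 = -2.8
a=24: ŷ = 24 = 24; e = 27.2 − 24 = 3.2
SSE = 1 + 0.36 + 11.56 + 29.16 + 7.84 + 10.24 = 60.16

SSE = 60.16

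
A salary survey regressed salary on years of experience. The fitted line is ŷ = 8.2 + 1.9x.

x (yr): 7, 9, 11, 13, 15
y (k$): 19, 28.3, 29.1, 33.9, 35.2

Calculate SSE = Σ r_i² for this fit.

x=7: ŷ = 8.2 + 1.9·7 = 21.5; r = 19 − 21.5 = -2.5
x=9: ŷ = 8.2 + 1.9·9 = 25.3; r = 28.3 − 25.3 = 3
x=11: ŷ = 8.2 + 1.9·11 = 29.1; r = 29.1 − 29.1 = 0
x=13: ŷ = 8.2 + 1.9·13 = 32.9; r = 33.9 − 32.9 = 1
x=15: ŷ = 8.2 + 1.9·15 = 36.7; r = 35.2 − 36.7 = -1.5
SSE = 6.25 + 9 + 0 + 1 + 2.25 = 18.5

SSE = 18.5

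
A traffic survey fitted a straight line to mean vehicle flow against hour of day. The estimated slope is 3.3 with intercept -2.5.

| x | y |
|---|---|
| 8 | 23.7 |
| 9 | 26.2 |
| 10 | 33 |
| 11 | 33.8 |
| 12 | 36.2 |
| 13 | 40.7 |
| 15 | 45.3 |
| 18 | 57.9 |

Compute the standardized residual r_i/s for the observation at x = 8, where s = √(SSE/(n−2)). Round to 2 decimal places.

-0.14

x=8: ŷ = -2.5 + 3.3·8 = 23.9; r = 23.7 − 23.9 = -0.2
x=9: ŷ = -2.5 + 3.3·9 = 27.2; r = 26.2 − 27.2 = -1
x=10: ŷ = -2.5 + 3.3·10 = 30.5; r = 33 − 30.5 = 2.5
x=11: ŷ = -2.5 + 3.3·11 = 33.8; r = 33.8 − 33.8 = 0
x=12: ŷ = -2.5 + 3.3·12 = 37.1; r = 36.2 − 37.1 = -0.9
x=13: ŷ = -2.5 + 3.3·13 = 40.4; r = 40.7 − 40.4 = 0.3
x=15: ŷ = -2.5 + 3.3·15 = 47; r = 45.3 − 47 = -1.7
x=18: ŷ = -2.5 + 3.3·18 = 56.9; r = 57.9 − 56.9 = 1
SSE = 0.04 + 1 + 6.25 + 0 + 0.81 + 0.09 + 2.89 + 1 = 12.08
s = √(12.08/6) = 1.41892
r/s = -0.2 / 1.41892 = -0.14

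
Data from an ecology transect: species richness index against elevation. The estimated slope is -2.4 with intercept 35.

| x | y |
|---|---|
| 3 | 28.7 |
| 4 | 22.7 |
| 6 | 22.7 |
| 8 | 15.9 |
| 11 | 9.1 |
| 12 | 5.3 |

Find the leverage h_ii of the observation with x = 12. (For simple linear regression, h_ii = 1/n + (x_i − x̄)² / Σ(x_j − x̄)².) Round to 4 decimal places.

x̄ = (3 + 4 + 6 + 8 + 11 + 12)/6 = 7.33333
Σ(x − x̄)² = 18.7778 + 11.1111 + 1.77778 + 0.444444 + 13.4444 + 21.7778 = 67.3333
h = 1/6 + (4.66667)²/67.3333 = 0.166667 + 0.323432 = 0.4901

h = 0.4901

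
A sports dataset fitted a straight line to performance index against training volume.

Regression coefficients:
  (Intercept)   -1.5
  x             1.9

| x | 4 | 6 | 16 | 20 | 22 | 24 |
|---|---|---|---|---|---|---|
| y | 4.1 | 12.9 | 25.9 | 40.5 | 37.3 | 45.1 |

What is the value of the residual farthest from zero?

x=4: ŷ = -1.5 + 1.9·4 = 6.1; e = 4.1 − 6.1 = -2
x=6: ŷ = -1.5 + 1.9·6 = 9.9; e = 12.9 − 9.9 = 3
x=16: ŷ = -1.5 + 1.9·16 = 28.9; e = 25.9 − 28.9 = -3
x=20: ŷ = -1.5 + 1.9·20 = 36.5; e = 40.5 − 36.5 = 4
x=22: ŷ = -1.5 + 1.9·22 = 40.3; e = 37.3 − 40.3 = -3
x=24: ŷ = -1.5 + 1.9·24 = 44.1; e = 45.1 − 44.1 = 1
Largest |e| is 4 at x = 20, residual 4.

e = 4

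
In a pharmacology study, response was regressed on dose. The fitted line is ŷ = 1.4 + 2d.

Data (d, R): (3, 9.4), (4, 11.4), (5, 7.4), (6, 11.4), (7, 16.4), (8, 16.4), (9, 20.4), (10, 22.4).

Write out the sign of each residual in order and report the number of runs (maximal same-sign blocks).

d=3: ŷ = 1.4 + 2·3 = 7.4; e = 9.4 − 7.4 = 2
d=4: ŷ = 1.4 + 2·4 = 9.4; e = 11.4 − 9.4 = 2
d=5: ŷ = 1.4 + 2·5 = 11.4; e = 7.4 − 11.4 = -4
d=6: ŷ = 1.4 + 2·6 = 13.4; e = 11.4 − 13.4 = -2
d=7: ŷ = 1.4 + 2·7 = 15.4; e = 16.4 − 15.4 = 1
d=8: ŷ = 1.4 + 2·8 = 17.4; e = 16.4 − 17.4 = -1
d=9: ŷ = 1.4 + 2·9 = 19.4; e = 20.4 − 19.4 = 1
d=10: ŷ = 1.4 + 2·10 = 21.4; e = 22.4 − 21.4 = 1
Signs: + + − − + − + +
Runs: +×2, −×2, +×1, −×1, +×2 → 5

5 runs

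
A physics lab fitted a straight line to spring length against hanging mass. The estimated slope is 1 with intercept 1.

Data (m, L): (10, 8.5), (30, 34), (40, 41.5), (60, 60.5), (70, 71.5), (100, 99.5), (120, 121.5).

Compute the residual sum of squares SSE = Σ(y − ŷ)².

m=10: ŷ = 1 + 10 = 11; r = 8.5 − 11 = -2.5
m=30: ŷ = 1 + 30 = 31; r = 34 − 31 = 3
m=40: ŷ = 1 + 40 = 41; r = 41.5 − 41 = 0.5
m=60: ŷ = 1 + 60 = 61; r = 60.5 − 61 = -0.5
m=70: ŷ = 1 + 70 = 71; r = 71.5 − 71 = 0.5
m=100: ŷ = 1 + 100 = 101; r = 99.5 − 101 = -1.5
m=120: ŷ = 1 + 120 = 121; r = 121.5 − 121 = 0.5
SSE = 6.25 + 9 + 0.25 + 0.25 + 0.25 + 2.25 + 0.25 = 18.5

SSE = 18.5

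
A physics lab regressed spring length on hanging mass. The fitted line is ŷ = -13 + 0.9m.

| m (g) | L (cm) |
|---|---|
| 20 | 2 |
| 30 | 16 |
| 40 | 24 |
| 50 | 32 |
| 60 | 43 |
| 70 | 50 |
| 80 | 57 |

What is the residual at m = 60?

e = 2

ŷ = -13 + 0.9·60 = 41
e = 43 − 41 = 2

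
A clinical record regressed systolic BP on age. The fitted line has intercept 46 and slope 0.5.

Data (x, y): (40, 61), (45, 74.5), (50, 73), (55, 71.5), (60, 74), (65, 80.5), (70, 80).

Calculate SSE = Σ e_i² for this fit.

SSE = 78

x=40: ŷ = 46 + 0.5·40 = 66; e = 61 − 66 = -5
x=45: ŷ = 46 + 0.5·45 = 68.5; e = 74.5 − 68.5 = 6
x=50: ŷ = 46 + 0.5·50 = 71; e = 73 − 71 = 2
x=55: ŷ = 46 + 0.5·55 = 73.5; e = 71.5 − 73.5 = -2
x=60: ŷ = 46 + 0.5·60 = 76; e = 74 − 76 = -2
x=65: ŷ = 46 + 0.5·65 = 78.5; e = 80.5 − 78.5 = 2
x=70: ŷ = 46 + 0.5·70 = 81; e = 80 − 81 = -1
SSE = 25 + 36 + 4 + 4 + 4 + 4 + 1 = 78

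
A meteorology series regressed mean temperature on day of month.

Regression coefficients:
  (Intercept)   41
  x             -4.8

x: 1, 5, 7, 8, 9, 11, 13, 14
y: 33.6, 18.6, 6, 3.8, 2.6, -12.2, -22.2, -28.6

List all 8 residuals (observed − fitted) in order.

x=1: ŷ = 41 − 4.8·1 = 36.2; e = 33.6 − 36.2 = -2.6
x=5: ŷ = 41 − 4.8·5 = 17; e = 18.6 − 17 = 1.6
x=7: ŷ = 41 − 4.8·7 = 7.4; e = 6 − 7.4 = -1.4
x=8: ŷ = 41 − 4.8·8 = 2.6; e = 3.8 − 2.6 = 1.2
x=9: ŷ = 41 − 4.8·9 = -2.2; e = 2.6 − (-2.2) = 4.8
x=11: ŷ = 41 − 4.8·11 = -11.8; e = -12.2 − (-11.8) = -0.4
x=13: ŷ = 41 − 4.8·13 = -21.4; e = -22.2 − (-21.4) = -0.8
x=14: ŷ = 41 − 4.8·14 = -26.2; e = -28.6 − (-26.2) = -2.4

-2.6, 1.6, -1.4, 1.2, 4.8, -0.4, -0.8, -2.4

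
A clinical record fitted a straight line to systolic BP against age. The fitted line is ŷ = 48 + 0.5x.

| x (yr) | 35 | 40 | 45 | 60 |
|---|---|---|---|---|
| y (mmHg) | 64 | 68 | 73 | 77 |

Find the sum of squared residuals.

SSE = 9.5

x=35: ŷ = 48 + 0.5·35 = 65.5; r = 64 − 65.5 = -1.5
x=40: ŷ = 48 + 0.5·40 = 68; r = 68 − 68 = 0
x=45: ŷ = 48 + 0.5·45 = 70.5; r = 73 − 70.5 = 2.5
x=60: ŷ = 48 + 0.5·60 = 78; r = 77 − 78 = -1
SSE = 2.25 + 0 + 6.25 + 1 = 9.5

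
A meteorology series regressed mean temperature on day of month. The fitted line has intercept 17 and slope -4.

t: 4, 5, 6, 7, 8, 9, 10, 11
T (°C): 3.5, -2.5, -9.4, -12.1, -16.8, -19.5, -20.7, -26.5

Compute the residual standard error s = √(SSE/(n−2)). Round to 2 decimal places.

s = 1.94

t=4: T̂ = 17 − 4·4 = 1; r = 3.5 − 1 = 2.5
t=5: T̂ = 17 − 4·5 = -3; r = -2.5 − (-3) = 0.5
t=6: T̂ = 17 − 4·6 = -7; r = -9.4 − (-7) = -2.4
t=7: T̂ = 17 − 4·7 = -11; r = -12.1 − (-11) = -1.1
t=8: T̂ = 17 − 4·8 = -15; r = -16.8 − (-15) = -1.8
t=9: T̂ = 17 − 4·9 = -19; r = -19.5 − (-19) = -0.5
t=10: T̂ = 17 − 4·10 = -23; r = -20.7 − (-23) = 2.3
t=11: T̂ = 17 − 4·11 = -27; r = -26.5 − (-27) = 0.5
SSE = 6.25 + 0.25 + 5.76 + 1.21 + 3.24 + 0.25 + 5.29 + 0.25 = 22.5
s = √(22.5/6) = √3.75 ≈ 1.94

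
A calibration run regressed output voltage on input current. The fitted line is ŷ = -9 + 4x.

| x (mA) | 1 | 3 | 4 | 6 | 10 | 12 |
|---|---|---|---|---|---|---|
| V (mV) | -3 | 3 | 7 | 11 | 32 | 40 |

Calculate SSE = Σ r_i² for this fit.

SSE = 22

x=1: ŷ = -9 + 4·1 = -5; r = -3 − (-5) = 2
x=3: ŷ = -9 + 4·3 = 3; r = 3 − 3 = 0
x=4: ŷ = -9 + 4·4 = 7; r = 7 − 7 = 0
x=6: ŷ = -9 + 4·6 = 15; r = 11 − 15 = -4
x=10: ŷ = -9 + 4·10 = 31; r = 32 − 31 = 1
x=12: ŷ = -9 + 4·12 = 39; r = 40 − 39 = 1
SSE = 4 + 0 + 0 + 16 + 1 + 1 = 22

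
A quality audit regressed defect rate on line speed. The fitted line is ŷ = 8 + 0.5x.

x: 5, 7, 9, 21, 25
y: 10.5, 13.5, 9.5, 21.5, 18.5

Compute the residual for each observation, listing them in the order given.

x=5: ŷ = 8 + 0.5·5 = 10.5; e = 10.5 − 10.5 = 0
x=7: ŷ = 8 + 0.5·7 = 11.5; e = 13.5 − 11.5 = 2
x=9: ŷ = 8 + 0.5·9 = 12.5; e = 9.5 − 12.5 = -3
x=21: ŷ = 8 + 0.5·21 = 18.5; e = 21.5 − 18.5 = 3
x=25: ŷ = 8 + 0.5·25 = 20.5; e = 18.5 − 20.5 = -2

0, 2, -3, 3, -2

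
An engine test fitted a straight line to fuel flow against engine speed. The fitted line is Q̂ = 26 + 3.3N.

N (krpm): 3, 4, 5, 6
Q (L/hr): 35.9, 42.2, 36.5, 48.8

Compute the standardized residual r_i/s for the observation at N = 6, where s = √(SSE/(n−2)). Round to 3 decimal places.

N=3: Q̂ = 26 + 3.3·3 = 35.9; r = 35.9 − 35.9 = 0
N=4: Q̂ = 26 + 3.3·4 = 39.2; r = 42.2 − 39.2 = 3
N=5: Q̂ = 26 + 3.3·5 = 42.5; r = 36.5 − 42.5 = -6
N=6: Q̂ = 26 + 3.3·6 = 45.8; r = 48.8 − 45.8 = 3
SSE = 0 + 9 + 36 + 9 = 54
s = √(54/2) = 5.19615
r/s = 3 / 5.19615 = 0.577

0.577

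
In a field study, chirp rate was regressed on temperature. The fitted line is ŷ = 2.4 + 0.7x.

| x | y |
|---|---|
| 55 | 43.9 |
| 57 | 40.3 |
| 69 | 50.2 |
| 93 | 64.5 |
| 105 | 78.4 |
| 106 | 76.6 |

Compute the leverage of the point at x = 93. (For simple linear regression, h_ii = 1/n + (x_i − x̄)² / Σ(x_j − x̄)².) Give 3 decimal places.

x̄ = (55 + 57 + 69 + 93 + 105 + 106)/6 = 80.8333
Σ(x − x̄)² = 667.361 + 568.028 + 140.028 + 148.028 + 584.028 + 633.361 = 2740.83
h = 1/6 + (12.1667)²/2740.83 = 0.166667 + 0.0540083 = 0.221

h = 0.221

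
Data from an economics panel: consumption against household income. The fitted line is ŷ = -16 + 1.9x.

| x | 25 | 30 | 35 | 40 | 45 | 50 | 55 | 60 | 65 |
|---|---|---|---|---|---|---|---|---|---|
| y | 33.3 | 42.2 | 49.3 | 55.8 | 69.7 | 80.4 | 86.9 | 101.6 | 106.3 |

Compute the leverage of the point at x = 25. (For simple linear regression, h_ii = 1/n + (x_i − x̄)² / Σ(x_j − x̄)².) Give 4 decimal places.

h = 0.3778

x̄ = (25 + 30 + 35 + 40 + 45 + 50 + 55 + 60 + 65)/9 = 45
Σ(x − x̄)² = 400 + 225 + 100 + 25 + 0 + 25 + 100 + 225 + 400 = 1500
h = 1/9 + (-20)²/1500 = 0.111111 + 0.266667 = 0.3778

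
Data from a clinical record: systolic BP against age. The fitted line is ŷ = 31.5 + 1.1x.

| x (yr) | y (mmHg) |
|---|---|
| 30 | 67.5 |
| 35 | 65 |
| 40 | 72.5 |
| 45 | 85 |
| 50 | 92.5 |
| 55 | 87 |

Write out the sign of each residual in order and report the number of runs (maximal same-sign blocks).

x=30: ŷ = 31.5 + 1.1·30 = 64.5; e = 67.5 − 64.5 = 3
x=35: ŷ = 31.5 + 1.1·35 = 70; e = 65 − 70 = -5
x=40: ŷ = 31.5 + 1.1·40 = 75.5; e = 72.5 − 75.5 = -3
x=45: ŷ = 31.5 + 1.1·45 = 81; e = 85 − 81 = 4
x=50: ŷ = 31.5 + 1.1·50 = 86.5; e = 92.5 − 86.5 = 6
x=55: ŷ = 31.5 + 1.1·55 = 92; e = 87 − 92 = -5
Signs: + − − + + −
Runs: +×1, −×2, +×2, −×1 → 4

4 runs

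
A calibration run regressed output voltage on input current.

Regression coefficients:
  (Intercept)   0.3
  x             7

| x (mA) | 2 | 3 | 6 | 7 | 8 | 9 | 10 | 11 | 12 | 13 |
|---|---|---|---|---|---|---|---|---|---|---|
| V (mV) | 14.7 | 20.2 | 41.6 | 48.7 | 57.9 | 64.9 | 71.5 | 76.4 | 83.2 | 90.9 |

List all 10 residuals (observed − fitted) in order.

x=2: V̂ = 0.3 + 7·2 = 14.3; e = 14.7 − 14.3 = 0.4
x=3: V̂ = 0.3 + 7·3 = 21.3; e = 20.2 − 21.3 = -1.1
x=6: V̂ = 0.3 + 7·6 = 42.3; e = 41.6 − 42.3 = -0.7
x=7: V̂ = 0.3 + 7·7 = 49.3; e = 48.7 − 49.3 = -0.6
x=8: V̂ = 0.3 + 7·8 = 56.3; e = 57.9 − 56.3 = 1.6
x=9: V̂ = 0.3 + 7·9 = 63.3; e = 64.9 − 63.3 = 1.6
x=10: V̂ = 0.3 + 7·10 = 70.3; e = 71.5 − 70.3 = 1.2
x=11: V̂ = 0.3 + 7·11 = 77.3; e = 76.4 − 77.3 = -0.9
x=12: V̂ = 0.3 + 7·12 = 84.3; e = 83.2 − 84.3 = -1.1
x=13: V̂ = 0.3 + 7·13 = 91.3; e = 90.9 − 91.3 = -0.4

0.4, -1.1, -0.7, -0.6, 1.6, 1.6, 1.2, -0.9, -1.1, -0.4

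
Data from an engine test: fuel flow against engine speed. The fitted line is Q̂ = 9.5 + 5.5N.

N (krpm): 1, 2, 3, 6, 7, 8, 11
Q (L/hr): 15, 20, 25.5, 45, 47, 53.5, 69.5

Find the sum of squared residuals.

SSE = 8

N=1: Q̂ = 9.5 + 5.5·1 = 15; e = 15 − 15 = 0
N=2: Q̂ = 9.5 + 5.5·2 = 20.5; e = 20 − 20.5 = -0.5
N=3: Q̂ = 9.5 + 5.5·3 = 26; e = 25.5 − 26 = -0.5
N=6: Q̂ = 9.5 + 5.5·6 = 42.5; e = 45 − 42.5 = 2.5
N=7: Q̂ = 9.5 + 5.5·7 = 48; e = 47 − 48 = -1
N=8: Q̂ = 9.5 + 5.5·8 = 53.5; e = 53.5 − 53.5 = 0
N=11: Q̂ = 9.5 + 5.5·11 = 70; e = 69.5 − 70 = -0.5
SSE = 0 + 0.25 + 0.25 + 6.25 + 1 + 0 + 0.25 = 8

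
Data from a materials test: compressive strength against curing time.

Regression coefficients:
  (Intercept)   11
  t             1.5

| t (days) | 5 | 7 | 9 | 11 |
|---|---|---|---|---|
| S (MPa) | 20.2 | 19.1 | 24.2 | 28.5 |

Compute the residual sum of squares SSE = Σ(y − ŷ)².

t=5: ŷ = 11 + 1.5·5 = 18.5; r = 20.2 − 18.5 = 1.7
t=7: ŷ = 11 + 1.5·7 = 21.5; r = 19.1 − 21.5 = -2.4
t=9: ŷ = 11 + 1.5·9 = 24.5; r = 24.2 − 24.5 = -0.3
t=11: ŷ = 11 + 1.5·11 = 27.5; r = 28.5 − 27.5 = 1
SSE = 2.89 + 5.76 + 0.09 + 1 = 9.74

SSE = 9.74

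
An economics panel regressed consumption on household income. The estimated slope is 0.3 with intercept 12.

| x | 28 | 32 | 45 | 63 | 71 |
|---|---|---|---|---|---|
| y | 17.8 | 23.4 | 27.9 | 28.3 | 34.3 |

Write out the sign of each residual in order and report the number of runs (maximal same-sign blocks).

4 runs

x=28: ŷ = 12 + 0.3·28 = 20.4; e = 17.8 − 20.4 = -2.6
x=32: ŷ = 12 + 0.3·32 = 21.6; e = 23.4 − 21.6 = 1.8
x=45: ŷ = 12 + 0.3·45 = 25.5; e = 27.9 − 25.5 = 2.4
x=63: ŷ = 12 + 0.3·63 = 30.9; e = 28.3 − 30.9 = -2.6
x=71: ŷ = 12 + 0.3·71 = 33.3; e = 34.3 − 33.3 = 1
Signs: − + + − +
Runs: −×1, +×2, −×1, +×1 → 4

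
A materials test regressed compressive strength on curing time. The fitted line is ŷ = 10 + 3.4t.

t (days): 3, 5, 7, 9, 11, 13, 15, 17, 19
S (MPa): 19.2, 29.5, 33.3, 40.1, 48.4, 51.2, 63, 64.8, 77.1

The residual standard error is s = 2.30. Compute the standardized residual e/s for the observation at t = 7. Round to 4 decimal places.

-0.2174

ŷ = 10 + 3.4·7 = 33.8
e = 33.3 − 33.8 = -0.5
e/s = -0.5 / 2.30 = -0.2174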